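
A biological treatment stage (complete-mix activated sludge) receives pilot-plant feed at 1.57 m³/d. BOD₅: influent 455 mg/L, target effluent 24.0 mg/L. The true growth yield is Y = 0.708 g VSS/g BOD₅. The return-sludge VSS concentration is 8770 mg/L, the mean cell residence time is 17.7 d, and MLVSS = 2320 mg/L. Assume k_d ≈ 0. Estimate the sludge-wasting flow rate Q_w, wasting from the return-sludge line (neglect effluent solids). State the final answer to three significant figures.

V·X = Y·Q·ΔS·θ_c gives V = 0.708 × 1.57 × (455 − 24.0) × 17.7 / 2320 = 3.655 m³.
Q_w = (V·X)/(θ_c X_r) = 3.655 × 2320 / (17.7 × 8770) = 0.05463 m³/d.

Q_w ≈ 0.0546 m³/d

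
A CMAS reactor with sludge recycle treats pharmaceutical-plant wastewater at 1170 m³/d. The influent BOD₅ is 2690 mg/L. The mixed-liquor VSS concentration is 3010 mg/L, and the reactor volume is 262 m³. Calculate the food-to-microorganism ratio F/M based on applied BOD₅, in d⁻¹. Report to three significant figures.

F/M ≈ 3.99 d⁻¹

Food-to-microorganism ratio F/M = Q S₀ / (V X) = 1170 × 2690 / (262.0 × 3010) = 3.991 d⁻¹.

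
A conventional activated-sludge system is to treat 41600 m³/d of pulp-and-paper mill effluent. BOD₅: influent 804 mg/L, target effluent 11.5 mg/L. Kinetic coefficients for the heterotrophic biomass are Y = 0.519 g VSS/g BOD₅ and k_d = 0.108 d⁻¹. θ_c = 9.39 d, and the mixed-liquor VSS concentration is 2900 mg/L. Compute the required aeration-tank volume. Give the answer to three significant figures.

V ≈ 27500 m³

From the SRT design equation V = Y Q (S₀−S) θ_c / [X (1 + k_d θ_c)] = 0.519 × 41600 × (804 − 11.5) × 9.39 / [2900 × (1 + 0.108 × 9.39)] = 1.61×10^8 / 5841 = 27507 m³.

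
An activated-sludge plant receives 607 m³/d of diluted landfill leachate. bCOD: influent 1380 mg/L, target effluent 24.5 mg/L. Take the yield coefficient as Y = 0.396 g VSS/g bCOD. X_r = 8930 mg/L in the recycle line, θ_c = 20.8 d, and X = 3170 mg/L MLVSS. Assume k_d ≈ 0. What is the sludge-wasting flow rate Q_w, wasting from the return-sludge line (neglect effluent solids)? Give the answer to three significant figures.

V·X = Y·Q·ΔS·θ_c gives V = 0.396 × 607 × (1380 − 24.5) × 20.8 / 3170 = 2138 m³.
Q_w = (V·X)/(θ_c X_r) = 2138 × 3170 / (20.8 × 8930) = 36.49 m³/d.

Q_w ≈ 36.5 m³/d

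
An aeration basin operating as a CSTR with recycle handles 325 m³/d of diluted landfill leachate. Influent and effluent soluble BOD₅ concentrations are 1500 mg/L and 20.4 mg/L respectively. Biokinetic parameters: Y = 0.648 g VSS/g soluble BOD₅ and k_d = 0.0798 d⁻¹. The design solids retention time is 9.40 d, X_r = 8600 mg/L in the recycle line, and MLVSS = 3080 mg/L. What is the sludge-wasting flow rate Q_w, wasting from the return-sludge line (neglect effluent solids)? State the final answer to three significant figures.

Q_w ≈ 20.7 m³/d

From the SRT design equation V = Y Q (S₀−S) θ_c / [X (1 + k_d θ_c)] = 0.648 × 325 × (1500 − 20.4) × 9.40 / [3080 × (1 + 0.0798 × 9.40)] = 2.93×10^6 / 5390 = 543.4 m³.
Q_w = (V·X)/(θ_c X_r) = 543.4 × 3080 / (9.40 × 8600) = 20.70 m³/d.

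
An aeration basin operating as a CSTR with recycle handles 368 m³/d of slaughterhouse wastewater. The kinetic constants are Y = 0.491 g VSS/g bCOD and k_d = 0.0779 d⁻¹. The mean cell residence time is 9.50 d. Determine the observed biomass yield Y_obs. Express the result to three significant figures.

Correct the yield for decay: Y_obs = Y/(1 + k_d θ_c) = 0.491 / (1 + 0.0779 × 9.50) = 0.491 / 1.740 = 0.2822.

Y_obs ≈ 0.282 g VSS/g bCOD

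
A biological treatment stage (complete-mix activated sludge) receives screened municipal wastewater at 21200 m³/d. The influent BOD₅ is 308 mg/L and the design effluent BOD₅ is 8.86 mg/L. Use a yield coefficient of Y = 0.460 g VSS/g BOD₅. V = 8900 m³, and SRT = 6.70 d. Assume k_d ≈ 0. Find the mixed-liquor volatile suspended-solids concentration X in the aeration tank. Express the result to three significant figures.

X ≈ 2200 mg/L

Without decay, X = Y Q (S₀−S) θ_c / V = 0.460 × 21200 × (308 − 8.86) × 6.70 / 8900 = 2196 mg/L.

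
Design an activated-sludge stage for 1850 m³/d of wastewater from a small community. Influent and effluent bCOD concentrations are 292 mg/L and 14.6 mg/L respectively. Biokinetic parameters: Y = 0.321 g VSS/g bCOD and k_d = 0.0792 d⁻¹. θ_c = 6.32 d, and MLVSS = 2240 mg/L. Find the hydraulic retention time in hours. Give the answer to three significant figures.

τ ≈ 4.02 h

Rearranging the biomass balance for a CMAS with decay, V = Y·Q·ΔS·θ_c / [X·(1+k_d θ_c)] = 0.321 × 1850 × (292 − 14.6) × 6.32 / [2240 × (1 + 0.0792 × 6.32)] = 1.04×10^6 / 3361 = 309.7 m³.
τ = V/Q = 309.7/1850 = 0.1674 d, or 4.018 h.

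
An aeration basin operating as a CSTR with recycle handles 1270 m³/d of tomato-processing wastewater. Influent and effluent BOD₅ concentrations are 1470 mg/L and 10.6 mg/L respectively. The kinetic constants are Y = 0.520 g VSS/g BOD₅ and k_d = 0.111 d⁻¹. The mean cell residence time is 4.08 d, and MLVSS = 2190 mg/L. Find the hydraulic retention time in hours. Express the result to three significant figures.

From the SRT design equation V = Y Q (S₀−S) θ_c / [X (1 + k_d θ_c)] = 0.520 × 1270 × (1470 − 10.6) × 4.08 / [2190 × (1 + 0.111 × 4.08)] = 3.93×10^6 / 3182 = 1236 m³.
HRT = V/Q = 1236 m³ / 1270 m³·d⁻¹ = 0.9731 d × 24 = 23.35 h.

τ ≈ 23.4 h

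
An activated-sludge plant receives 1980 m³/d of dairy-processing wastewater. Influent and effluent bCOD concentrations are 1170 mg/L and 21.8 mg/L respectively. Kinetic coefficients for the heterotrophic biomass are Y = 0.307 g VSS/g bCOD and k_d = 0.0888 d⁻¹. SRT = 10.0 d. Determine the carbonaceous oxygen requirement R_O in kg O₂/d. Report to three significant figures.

R_O ≈ 1750 kg O₂/d

The observed yield is Y_obs = Y/(1 + k_d·θ_c) = 0.307 / (1 + 0.0888 × 10.0) = 0.307 / 1.888 = 0.1626 g VSS per g bCOD removed.
Substrate removed = Q·(S₀ − S) = 1980 m³/d × (1170 − 21.8) g/m³ = 2.27×10^6 g/d = 2273 kg/d.
Net sludge production P_X = 0.1626 × 2273 = 369.7 kg VSS/d.
R_O = Q·(S₀ − S) − 1.42·P_X = 2273 − 1.42 × 369.7 = 1748 kg O₂/d.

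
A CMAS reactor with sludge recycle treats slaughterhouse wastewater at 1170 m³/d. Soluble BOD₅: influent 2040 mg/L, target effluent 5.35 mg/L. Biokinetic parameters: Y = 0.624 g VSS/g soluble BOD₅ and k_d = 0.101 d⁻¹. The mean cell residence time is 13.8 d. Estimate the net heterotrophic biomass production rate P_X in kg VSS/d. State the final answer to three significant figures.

P_X ≈ 621 kg VSS/d

Observed yield with endogenous decay: Y_obs = Y / (1 + k_d·θ_c) = 0.624 / (1 + 0.101 × 13.8) = 0.624 / 2.394 = 0.2607 g VSS/g soluble BOD₅.
Substrate removed = Q·(S₀ − S) = 1170 m³/d × (2040 − 5.35) g/m³ = 2.38×10^6 g/d = 2381 kg/d.
So the net sludge growth is P_X = 0.2607 × 2381 = 620.5 kg VSS/d.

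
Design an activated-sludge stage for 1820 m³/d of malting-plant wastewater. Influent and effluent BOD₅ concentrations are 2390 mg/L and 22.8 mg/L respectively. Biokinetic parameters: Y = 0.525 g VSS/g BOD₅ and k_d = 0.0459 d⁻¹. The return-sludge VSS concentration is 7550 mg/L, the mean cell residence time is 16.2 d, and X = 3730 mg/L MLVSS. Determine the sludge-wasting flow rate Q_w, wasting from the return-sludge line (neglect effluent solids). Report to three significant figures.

Rearranging the biomass balance for a CMAS with decay, V = Y·Q·ΔS·θ_c / [X·(1+k_d θ_c)] = 0.525 × 1820 × (2390 − 22.8) × 16.2 / [3730 × (1 + 0.0459 × 16.2)] = 3.66×10^7 / 6504 = 5634 m³.
Q_w = (V·X)/(θ_c X_r) = 5634 × 3730 / (16.2 × 7550) = 171.8 m³/d.

Q_w ≈ 172 m³/d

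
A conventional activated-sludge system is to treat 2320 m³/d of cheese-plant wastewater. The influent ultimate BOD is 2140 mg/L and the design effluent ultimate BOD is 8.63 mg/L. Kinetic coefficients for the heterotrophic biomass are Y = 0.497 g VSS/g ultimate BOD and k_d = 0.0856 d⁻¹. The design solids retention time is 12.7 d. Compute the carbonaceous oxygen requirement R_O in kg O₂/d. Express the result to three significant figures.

Y_obs = Y / (1 + k_d θ_c) = 0.497 / (1 + 0.0856 × 12.7) = 0.497 / 2.087 = 0.2381.
Substrate removed = Q·(S₀ − S) = 2320 m³/d × (2140 − 8.63) g/m³ = 4.94×10^6 g/d = 4945 kg/d.
P_X = Y_obs·Q·(S₀ − S) = 0.2381 × 4945 = 1177 kg VSS/d.
Carbonaceous O₂ demand = substrate oxidised − cell-mass equivalent = 4945 − 1.42 × 1177 = 3273 kg O₂/d.

R_O ≈ 3270 kg O₂/d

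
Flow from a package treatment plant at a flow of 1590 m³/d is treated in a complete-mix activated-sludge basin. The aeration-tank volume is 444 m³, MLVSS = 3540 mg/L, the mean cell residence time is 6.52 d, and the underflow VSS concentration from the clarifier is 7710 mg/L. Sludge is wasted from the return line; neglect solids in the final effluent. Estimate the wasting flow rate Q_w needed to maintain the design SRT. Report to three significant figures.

Wasting from the return line (neglecting effluent solids): Q_w = V·X / (θ_c·X_r) = 444.0 × 3540 / (6.52 × 7710) = 31.27 m³/d.

Q_w ≈ 31.3 m³/d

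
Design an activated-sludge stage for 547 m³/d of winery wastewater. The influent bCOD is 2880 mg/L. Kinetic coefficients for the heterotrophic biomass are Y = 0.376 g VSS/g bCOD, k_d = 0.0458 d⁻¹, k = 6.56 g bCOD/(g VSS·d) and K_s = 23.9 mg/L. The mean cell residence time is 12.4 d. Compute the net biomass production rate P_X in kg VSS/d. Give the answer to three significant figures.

P_X ≈ 378 kg VSS/d

From the Monod/SRT balance for a CMAS, S = K_s·(1+k_d θ_c)/[θ_c·(Y k − k_d) − 1] = 23.9 × (1 + 0.0458 × 12.4) / [12.4 × (0.376 × 6.56 − 0.0458) − 1] = 37.47 / 29.02 = 1.291 mg/L.
The observed yield is Y_obs = Y/(1 + k_d·θ_c) = 0.376 / (1 + 0.0458 × 12.4) = 0.376 / 1.568 = 0.2398 g VSS per g bCOD removed.
Q·(S₀ − S) = 547 × (2880 − 1.29) × 10⁻³ = 1575 kg/d removed.
Net biomass production P_X = Y_obs × Q·(S₀ − S) = 0.2398 × 1575 = 377.6 kg VSS/d.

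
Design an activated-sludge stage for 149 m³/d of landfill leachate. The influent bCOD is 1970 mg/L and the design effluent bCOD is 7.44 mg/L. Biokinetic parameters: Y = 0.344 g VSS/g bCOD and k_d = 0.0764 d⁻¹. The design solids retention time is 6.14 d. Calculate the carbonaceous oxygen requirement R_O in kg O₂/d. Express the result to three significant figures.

Y_obs = Y / (1 + k_d θ_c) = 0.344 / (1 + 0.0764 × 6.14) = 0.344 / 1.469 = 0.2342.
Mass of bCOD removed per day: Q(S₀ − S) = 149 × 1963 g/m³ = 292.4 kg/d.
Net sludge production P_X = 0.2342 × 292.4 = 68.47 kg VSS/d.
R_O = Q·ΔS − 1.42 P_X = 292.4 − 97.23 = 195.2 kg O₂/d.

R_O ≈ 195 kg O₂/d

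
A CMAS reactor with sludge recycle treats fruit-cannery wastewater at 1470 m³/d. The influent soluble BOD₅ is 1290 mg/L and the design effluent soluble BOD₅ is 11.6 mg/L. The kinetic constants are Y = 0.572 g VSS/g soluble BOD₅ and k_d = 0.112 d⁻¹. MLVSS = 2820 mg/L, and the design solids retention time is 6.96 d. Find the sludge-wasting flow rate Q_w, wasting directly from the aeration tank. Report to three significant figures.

Q_w ≈ 214 m³/d

Steady-state biomass mass balance: V·X·(1 + k_d·θ_c) = Y·Q·(S₀ − S)·θ_c, so V = 0.572 × 1470 × (1290 − 11.6) × 6.96 / [2820 × (1 + 0.112 × 6.96)] = 7.48×10^6 / 5018 = 1491 m³.
With mixed-liquor wasting, θ_c = V/Q_w, so Q_w = V/θ_c = 1491/6.96 = 214.2 m³/d.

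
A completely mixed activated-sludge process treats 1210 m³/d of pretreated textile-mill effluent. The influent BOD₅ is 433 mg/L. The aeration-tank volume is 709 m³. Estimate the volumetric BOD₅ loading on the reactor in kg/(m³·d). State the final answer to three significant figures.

Volumetric loading L_v = Q·S₀ / V = 1210 × 433 g/m³ / 709.0 m³ = 739.0 g/(m³·d) = 0.7390 kg BOD₅/(m³·d).

L_v ≈ 0.739 kg BOD₅/(m³·d)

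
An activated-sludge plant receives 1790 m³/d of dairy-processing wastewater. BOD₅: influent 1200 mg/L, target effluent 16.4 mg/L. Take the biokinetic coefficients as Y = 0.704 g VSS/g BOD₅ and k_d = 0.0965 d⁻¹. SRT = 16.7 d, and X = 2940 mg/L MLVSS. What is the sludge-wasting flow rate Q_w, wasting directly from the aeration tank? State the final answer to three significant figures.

Rearranging the biomass balance for a CMAS with decay, V = Y·Q·ΔS·θ_c / [X·(1+k_d θ_c)] = 0.704 × 1790 × (1200 − 16.4) × 16.7 / [2940 × (1 + 0.0965 × 16.7)] = 2.49×10^7 / 7678 = 3244 m³.
Wasting from the aeration tank: Q_w = V / θ_c = 3244 / 16.7 = 194.3 m³/d.

Q_w ≈ 194 m³/d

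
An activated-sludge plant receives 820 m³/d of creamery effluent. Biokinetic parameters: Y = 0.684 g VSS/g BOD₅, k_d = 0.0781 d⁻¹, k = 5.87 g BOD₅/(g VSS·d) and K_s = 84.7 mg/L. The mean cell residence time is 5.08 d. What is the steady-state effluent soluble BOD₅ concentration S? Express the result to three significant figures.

S ≈ 6.23 mg/L

From the Monod/SRT balance for a CMAS, S = K_s·(1+k_d θ_c)/[θ_c·(Y k − k_d) − 1] = 84.7 × (1 + 0.0781 × 5.08) / [5.08 × (0.684 × 5.87 − 0.0781) − 1] = 118.3 / 19.00 = 6.227 mg/L.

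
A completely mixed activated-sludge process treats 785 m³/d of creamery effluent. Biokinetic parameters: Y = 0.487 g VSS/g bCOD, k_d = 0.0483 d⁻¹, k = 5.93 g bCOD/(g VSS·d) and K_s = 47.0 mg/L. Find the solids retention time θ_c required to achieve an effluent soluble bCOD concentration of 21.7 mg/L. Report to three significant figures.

Specific growth rate at S = 21.7 mg/L: μ = YkS/(K_s+S) = 0.487·5.93·21.7/(47.0+21.7) = 0.9122 d⁻¹.
Then 1/θ_c = μ − k_d = 0.9122 − 0.0483 = 0.8639 d⁻¹, giving θ_c = 1.158 d.

θ_c ≈ 1.16 d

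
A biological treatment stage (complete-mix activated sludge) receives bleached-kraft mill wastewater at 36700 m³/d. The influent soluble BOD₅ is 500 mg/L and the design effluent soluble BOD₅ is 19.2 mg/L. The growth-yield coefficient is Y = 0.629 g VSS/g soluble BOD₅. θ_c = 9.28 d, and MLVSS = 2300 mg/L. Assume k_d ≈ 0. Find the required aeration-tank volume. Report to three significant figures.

Biomass mass balance (decay neglected): V·X = Y·Q·(S₀ − S)·θ_c, so V = 0.629 × 36700 × (500 − 19.2) × 9.28 / 2300 = 44782 m³.

V ≈ 44800 m³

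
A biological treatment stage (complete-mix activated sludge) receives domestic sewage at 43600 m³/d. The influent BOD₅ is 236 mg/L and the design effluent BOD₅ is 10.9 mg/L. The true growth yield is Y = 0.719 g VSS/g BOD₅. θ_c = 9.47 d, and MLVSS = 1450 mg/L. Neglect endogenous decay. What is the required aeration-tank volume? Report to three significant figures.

Biomass mass balance (decay neglected): V·X = Y·Q·(S₀ − S)·θ_c, so V = 0.719 × 43600 × (236 − 10.9) × 9.47 / 1450 = 46086 m³.

V ≈ 46100 m³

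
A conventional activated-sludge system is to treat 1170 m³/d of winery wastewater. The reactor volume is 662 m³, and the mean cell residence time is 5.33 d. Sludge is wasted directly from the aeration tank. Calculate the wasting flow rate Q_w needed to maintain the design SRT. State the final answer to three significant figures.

Q_w ≈ 124 m³/d

With mixed-liquor wasting, θ_c = V/Q_w, so Q_w = V/θ_c = 662.0/5.33 = 124.2 m³/d.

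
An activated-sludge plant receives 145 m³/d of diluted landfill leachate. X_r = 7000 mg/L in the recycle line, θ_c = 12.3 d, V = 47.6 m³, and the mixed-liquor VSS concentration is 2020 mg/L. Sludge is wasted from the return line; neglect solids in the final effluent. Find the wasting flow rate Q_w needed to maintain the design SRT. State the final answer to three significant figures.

Wasting from the return line (neglecting effluent solids): Q_w = V·X / (θ_c·X_r) = 47.60 × 2020 / (12.3 × 7000) = 1.117 m³/d.

Q_w ≈ 1.12 m³/d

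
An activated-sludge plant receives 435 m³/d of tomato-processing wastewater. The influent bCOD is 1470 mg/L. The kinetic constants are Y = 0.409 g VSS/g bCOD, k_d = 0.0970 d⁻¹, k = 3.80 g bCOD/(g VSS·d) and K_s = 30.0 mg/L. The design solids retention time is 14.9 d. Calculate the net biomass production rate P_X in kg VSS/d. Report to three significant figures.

From the Monod/SRT balance for a CMAS, S = K_s·(1+k_d θ_c)/[θ_c·(Y k − k_d) − 1] = 30.0 × (1 + 0.0970 × 14.9) / [14.9 × (0.409 × 3.80 − 0.0970) − 1] = 73.36 / 20.71 = 3.542 mg/L.
Y_obs = Y / (1 + k_d θ_c) = 0.409 / (1 + 0.0970 × 14.9) = 0.409 / 2.445 = 0.1673.
Mass of bCOD removed per day: Q(S₀ − S) = 435 × 1466 g/m³ = 637.9 kg/d.
Net biomass production P_X = Y_obs × Q·(S₀ − S) = 0.1673 × 637.9 = 106.7 kg VSS/d.

P_X ≈ 107 kg VSS/d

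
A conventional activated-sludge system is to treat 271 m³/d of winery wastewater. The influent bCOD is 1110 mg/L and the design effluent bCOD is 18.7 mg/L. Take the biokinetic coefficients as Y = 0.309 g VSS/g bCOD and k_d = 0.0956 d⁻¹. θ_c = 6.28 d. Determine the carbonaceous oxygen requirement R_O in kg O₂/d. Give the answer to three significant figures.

R_O ≈ 215 kg O₂/d

Y_obs = Y / (1 + k_d θ_c) = 0.309 / (1 + 0.0956 × 6.28) = 0.309 / 1.600 = 0.1931.
Q·(S₀ − S) = 271 × (1110 − 18.7) × 10⁻³ = 295.7 kg/d removed.
P_X = Y_obs·Q·(S₀ − S) = 0.1931 × 295.7 = 57.10 kg VSS/d.
R_O = Q·ΔS − 1.42 P_X = 295.7 − 81.08 = 214.7 kg O₂/d.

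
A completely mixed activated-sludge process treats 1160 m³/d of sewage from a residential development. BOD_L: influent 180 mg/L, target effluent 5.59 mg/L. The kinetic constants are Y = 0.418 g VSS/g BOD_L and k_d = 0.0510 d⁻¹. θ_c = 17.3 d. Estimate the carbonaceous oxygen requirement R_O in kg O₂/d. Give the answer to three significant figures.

The observed yield is Y_obs = Y/(1 + k_d·θ_c) = 0.418 / (1 + 0.0510 × 17.3) = 0.418 / 1.882 = 0.2221 g VSS per g BOD_L removed.
ΔS = 180 − 5.59 = 174.4 mg/L, so the substrate removal rate is 1160 × 174.4/1000 = 202.3 kg BOD_L/d.
Net sludge production P_X = 0.2221 × 202.3 = 44.93 kg VSS/d.
R_O = Q·ΔS − 1.42 P_X = 202.3 − 63.80 = 138.5 kg O₂/d.

R_O ≈ 139 kg O₂/d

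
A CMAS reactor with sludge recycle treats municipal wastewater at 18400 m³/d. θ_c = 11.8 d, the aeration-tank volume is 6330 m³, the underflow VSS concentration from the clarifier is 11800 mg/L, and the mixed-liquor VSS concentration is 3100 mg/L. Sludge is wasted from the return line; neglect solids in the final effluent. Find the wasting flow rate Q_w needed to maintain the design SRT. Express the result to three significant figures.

Q_w ≈ 141 m³/d

θ_c = V·X/(Q_w·X_r) when wasting from the recycle, so Q_w = V·X/(θ_c·X_r) = 6330 × 3100 / (11.8 × 11800) = 140.9 m³/d.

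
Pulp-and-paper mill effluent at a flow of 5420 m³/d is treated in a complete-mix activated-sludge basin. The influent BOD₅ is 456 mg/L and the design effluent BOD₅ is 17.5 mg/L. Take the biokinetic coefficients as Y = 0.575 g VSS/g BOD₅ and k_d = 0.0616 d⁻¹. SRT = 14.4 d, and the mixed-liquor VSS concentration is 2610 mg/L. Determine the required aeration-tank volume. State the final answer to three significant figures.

Rearranging the biomass balance for a CMAS with decay, V = Y·Q·ΔS·θ_c / [X·(1+k_d θ_c)] = 0.575 × 5420 × (456 − 17.5) × 14.4 / [2610 × (1 + 0.0616 × 14.4)] = 1.97×10^7 / 4925 = 3996 m³.

V ≈ 4000 m³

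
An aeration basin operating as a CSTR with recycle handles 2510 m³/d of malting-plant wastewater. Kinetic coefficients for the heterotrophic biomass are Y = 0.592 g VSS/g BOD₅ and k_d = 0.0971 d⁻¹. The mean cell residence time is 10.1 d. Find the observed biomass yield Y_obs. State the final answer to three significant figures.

The observed yield is Y_obs = Y/(1 + k_d·θ_c) = 0.592 / (1 + 0.0971 × 10.1) = 0.592 / 1.981 = 0.2989 g VSS per g BOD₅ removed.

Y_obs ≈ 0.299 g VSS/g BOD₅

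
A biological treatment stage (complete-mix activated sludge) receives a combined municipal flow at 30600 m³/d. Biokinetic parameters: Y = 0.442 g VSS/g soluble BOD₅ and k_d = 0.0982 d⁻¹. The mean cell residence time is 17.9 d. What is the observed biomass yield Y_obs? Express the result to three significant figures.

Correct the yield for decay: Y_obs = Y/(1 + k_d θ_c) = 0.442 / (1 + 0.0982 × 17.9) = 0.442 / 2.758 = 0.1603.

Y_obs ≈ 0.160 g VSS/g soluble BOD₅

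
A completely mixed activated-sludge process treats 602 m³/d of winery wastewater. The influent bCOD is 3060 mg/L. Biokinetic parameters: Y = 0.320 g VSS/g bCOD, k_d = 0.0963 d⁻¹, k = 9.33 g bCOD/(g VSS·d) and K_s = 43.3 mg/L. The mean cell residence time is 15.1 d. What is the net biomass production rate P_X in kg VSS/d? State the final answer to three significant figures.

P_X ≈ 240 kg VSS/d

Effluent substrate depends only on kinetics and SRT: S = K_s(1 + k_d θ_c) / [θ_c(Yk − k_d) − 1] = 43.3 × (1 + 0.0963 × 15.1) / [15.1 × (0.320 × 9.33 − 0.0963) − 1] = 106.3 / 42.63 = 2.493 mg/L.
Y_obs = Y / (1 + k_d θ_c) = 0.320 / (1 + 0.0963 × 15.1) = 0.320 / 2.454 = 0.1304.
Q·(S₀ − S) = 602 × (3060 − 2.49) × 10⁻³ = 1841 kg/d removed.
Biomass produced: P_X = Y_obs·Q·ΔS = 0.1304 × 1841 ≈ 240.0 kg VSS/d.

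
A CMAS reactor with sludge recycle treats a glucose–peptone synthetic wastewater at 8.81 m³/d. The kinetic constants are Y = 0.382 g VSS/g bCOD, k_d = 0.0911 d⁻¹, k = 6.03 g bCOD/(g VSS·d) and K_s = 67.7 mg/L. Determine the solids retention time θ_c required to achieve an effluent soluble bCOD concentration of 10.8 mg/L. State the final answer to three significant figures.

θ_c ≈ 4.43 d

Specific growth rate at S = 10.8 mg/L: μ = YkS/(K_s+S) = 0.382·6.03·10.8/(67.7+10.8) = 0.3169 d⁻¹.
1/θ_c = 0.3169 − 0.0911 = 0.2258 d⁻¹, so θ_c = 4.429 d.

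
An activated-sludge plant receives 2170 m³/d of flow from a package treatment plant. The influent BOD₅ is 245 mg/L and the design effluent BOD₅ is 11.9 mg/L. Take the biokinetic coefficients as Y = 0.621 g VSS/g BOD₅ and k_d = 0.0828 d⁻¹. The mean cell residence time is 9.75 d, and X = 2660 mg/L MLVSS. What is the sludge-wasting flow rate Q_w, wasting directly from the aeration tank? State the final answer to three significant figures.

Rearranging the biomass balance for a CMAS with decay, V = Y·Q·ΔS·θ_c / [X·(1+k_d θ_c)] = 0.621 × 2170 × (245 − 11.9) × 9.75 / [2660 × (1 + 0.0828 × 9.75)] = 3.06×10^6 / 4807 = 637.1 m³.
Wasting from the aeration tank: Q_w = V / θ_c = 637.1 / 9.75 = 65.34 m³/d.

Q_w ≈ 65.3 m³/d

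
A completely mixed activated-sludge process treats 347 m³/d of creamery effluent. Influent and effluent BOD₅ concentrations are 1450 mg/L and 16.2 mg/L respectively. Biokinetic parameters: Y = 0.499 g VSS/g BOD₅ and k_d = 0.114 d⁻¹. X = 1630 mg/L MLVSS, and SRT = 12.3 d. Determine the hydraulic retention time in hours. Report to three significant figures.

τ ≈ 53.9 h

From the SRT design equation V = Y Q (S₀−S) θ_c / [X (1 + k_d θ_c)] = 0.499 × 347 × (1450 − 16.2) × 12.3 / [1630 × (1 + 0.114 × 12.3)] = 3.05×10^6 / 3916 = 779.9 m³.
Hydraulic retention time τ = V/Q = 779.9 / 347 = 2.247 d = 53.94 h.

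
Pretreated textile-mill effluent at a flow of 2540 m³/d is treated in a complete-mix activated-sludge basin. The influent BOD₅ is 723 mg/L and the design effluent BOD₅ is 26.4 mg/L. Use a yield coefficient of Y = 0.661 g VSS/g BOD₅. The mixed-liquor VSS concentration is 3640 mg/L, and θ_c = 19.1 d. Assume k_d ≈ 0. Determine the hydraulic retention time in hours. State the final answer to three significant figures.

τ ≈ 58.0 h

With k_d = 0 the design equation reduces to V = Y Q (S₀−S) θ_c / X = 0.661 × 2540 × (723 − 26.4) × 19.1 / 3640 = 6137 m³.
τ = V/Q = 6137/2540 = 2.416 d, or 57.99 h.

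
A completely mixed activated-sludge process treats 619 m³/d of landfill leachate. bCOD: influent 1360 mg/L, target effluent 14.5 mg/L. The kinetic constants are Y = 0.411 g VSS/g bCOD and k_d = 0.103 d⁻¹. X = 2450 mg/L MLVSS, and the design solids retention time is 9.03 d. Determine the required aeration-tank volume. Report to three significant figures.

Rearranging the biomass balance for a CMAS with decay, V = Y·Q·ΔS·θ_c / [X·(1+k_d θ_c)] = 0.411 × 619 × (1360 − 14.5) × 9.03 / [2450 × (1 + 0.103 × 9.03)] = 3.09×10^6 / 4729 = 653.7 m³.

V ≈ 654 m³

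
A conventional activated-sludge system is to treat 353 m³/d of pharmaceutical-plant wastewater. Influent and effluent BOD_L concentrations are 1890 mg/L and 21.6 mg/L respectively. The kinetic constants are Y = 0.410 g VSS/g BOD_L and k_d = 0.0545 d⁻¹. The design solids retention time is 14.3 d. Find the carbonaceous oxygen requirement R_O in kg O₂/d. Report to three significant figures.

Observed yield with endogenous decay: Y_obs = Y / (1 + k_d·θ_c) = 0.410 / (1 + 0.0545 × 14.3) = 0.410 / 1.779 = 0.2304 g VSS/g BOD_L.
Q·(S₀ − S) = 353 × (1890 − 21.6) × 10⁻³ = 659.5 kg/d removed.
Biomass synthesised: P_X = Y_obs × 659.5 = 152.0 kg VSS/d.
R_O = Q·ΔS − 1.42 P_X = 659.5 − 215.8 = 443.7 kg O₂/d.

R_O ≈ 444 kg O₂/d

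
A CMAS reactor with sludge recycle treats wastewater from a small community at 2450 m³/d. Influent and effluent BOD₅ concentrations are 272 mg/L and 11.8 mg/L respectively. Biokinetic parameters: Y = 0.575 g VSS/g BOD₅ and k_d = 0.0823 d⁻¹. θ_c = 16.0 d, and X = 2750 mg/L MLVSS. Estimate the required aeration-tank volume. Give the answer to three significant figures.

From the SRT design equation V = Y Q (S₀−S) θ_c / [X (1 + k_d θ_c)] = 0.575 × 2450 × (272 − 11.8) × 16.0 / [2750 × (1 + 0.0823 × 16.0)] = 5.86×10^6 / 6371 = 920.5 m³.

V ≈ 921 m³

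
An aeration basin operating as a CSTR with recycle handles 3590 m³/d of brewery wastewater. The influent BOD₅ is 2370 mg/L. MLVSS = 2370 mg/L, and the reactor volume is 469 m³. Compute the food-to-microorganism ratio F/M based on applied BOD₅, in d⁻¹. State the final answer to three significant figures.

F/M ≈ 7.65 d⁻¹

F/M = Q·S₀ / (V·X) = 3590 × 2370 / (469.0 × 2370) = 7.655 g BOD₅·(g VSS·d)⁻¹.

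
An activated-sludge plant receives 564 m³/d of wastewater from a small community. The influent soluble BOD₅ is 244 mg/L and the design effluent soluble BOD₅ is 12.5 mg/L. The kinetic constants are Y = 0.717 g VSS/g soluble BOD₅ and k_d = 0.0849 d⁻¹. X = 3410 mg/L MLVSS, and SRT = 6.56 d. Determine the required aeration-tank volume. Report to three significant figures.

V ≈ 116 m³

Rearranging the biomass balance for a CMAS with decay, V = Y·Q·ΔS·θ_c / [X·(1+k_d θ_c)] = 0.717 × 564 × (244 − 12.5) × 6.56 / [3410 × (1 + 0.0849 × 6.56)] = 6.14×10^5 / 5309 = 115.7 m³.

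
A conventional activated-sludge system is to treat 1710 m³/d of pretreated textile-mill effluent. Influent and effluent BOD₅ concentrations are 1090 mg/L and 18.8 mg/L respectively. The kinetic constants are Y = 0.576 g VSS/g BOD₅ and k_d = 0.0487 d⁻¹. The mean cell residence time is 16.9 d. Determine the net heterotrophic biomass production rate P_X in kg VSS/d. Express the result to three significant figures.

The observed yield is Y_obs = Y/(1 + k_d·θ_c) = 0.576 / (1 + 0.0487 × 16.9) = 0.576 / 1.823 = 0.3160 g VSS per g BOD₅ removed.
Mass of BOD₅ removed per day: Q(S₀ − S) = 1710 × 1071 g/m³ = 1832 kg/d.
P_X = Y_obs · Q(S₀ − S) = 0.3160 × 1832 = 578.8 kg VSS/d.

P_X ≈ 579 kg VSS/d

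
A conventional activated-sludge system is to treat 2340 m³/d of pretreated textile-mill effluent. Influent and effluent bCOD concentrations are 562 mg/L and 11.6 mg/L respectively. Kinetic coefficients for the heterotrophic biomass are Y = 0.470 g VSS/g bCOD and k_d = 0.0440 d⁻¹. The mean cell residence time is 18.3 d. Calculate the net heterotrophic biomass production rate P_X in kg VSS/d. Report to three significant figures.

Observed yield with endogenous decay: Y_obs = Y / (1 + k_d·θ_c) = 0.470 / (1 + 0.0440 × 18.3) = 0.470 / 1.805 = 0.2604 g VSS/g bCOD.
Substrate removed = Q·(S₀ − S) = 2340 m³/d × (562 − 11.6) g/m³ = 1.29×10^6 g/d = 1288 kg/d.
Net biomass production P_X = Y_obs × Q·(S₀ − S) = 0.2604 × 1288 = 335.3 kg VSS/d.

P_X ≈ 335 kg VSS/d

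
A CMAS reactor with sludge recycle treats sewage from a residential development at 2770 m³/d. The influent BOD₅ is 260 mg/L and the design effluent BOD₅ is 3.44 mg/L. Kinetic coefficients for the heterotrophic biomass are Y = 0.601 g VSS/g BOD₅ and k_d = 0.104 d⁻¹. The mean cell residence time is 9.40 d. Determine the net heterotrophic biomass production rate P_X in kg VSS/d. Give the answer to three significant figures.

Observed yield with endogenous decay: Y_obs = Y / (1 + k_d·θ_c) = 0.601 / (1 + 0.104 × 9.40) = 0.601 / 1.978 = 0.3039 g VSS/g BOD₅.
Mass of BOD₅ removed per day: Q(S₀ − S) = 2770 × 256.6 g/m³ = 710.7 kg/d.
Biomass produced: P_X = Y_obs·Q·ΔS = 0.3039 × 710.7 ≈ 216.0 kg VSS/d.

P_X ≈ 216 kg VSS/d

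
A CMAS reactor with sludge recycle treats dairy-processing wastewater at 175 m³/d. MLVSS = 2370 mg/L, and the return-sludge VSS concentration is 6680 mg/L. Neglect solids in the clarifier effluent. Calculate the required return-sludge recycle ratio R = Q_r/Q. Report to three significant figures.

R = Q_r/Q = X/(X_r − X) = 2370 / (6680 − 2370) = 0.5499.

R ≈ 0.550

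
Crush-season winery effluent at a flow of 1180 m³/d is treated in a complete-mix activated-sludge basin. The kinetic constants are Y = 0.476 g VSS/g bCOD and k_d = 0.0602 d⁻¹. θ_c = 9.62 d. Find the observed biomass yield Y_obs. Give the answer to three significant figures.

Y_obs ≈ 0.301 g VSS/g bCOD

Y_obs = Y / (1 + k_d θ_c) = 0.476 / (1 + 0.0602 × 9.62) = 0.476 / 1.579 = 0.3014.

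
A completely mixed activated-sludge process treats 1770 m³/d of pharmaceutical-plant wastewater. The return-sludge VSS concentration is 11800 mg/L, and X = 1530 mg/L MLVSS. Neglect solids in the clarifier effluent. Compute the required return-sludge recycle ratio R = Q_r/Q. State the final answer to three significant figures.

R ≈ 0.149

R = Q_r/Q = X/(X_r − X) = 1530 / (11800 − 1530) = 0.1490.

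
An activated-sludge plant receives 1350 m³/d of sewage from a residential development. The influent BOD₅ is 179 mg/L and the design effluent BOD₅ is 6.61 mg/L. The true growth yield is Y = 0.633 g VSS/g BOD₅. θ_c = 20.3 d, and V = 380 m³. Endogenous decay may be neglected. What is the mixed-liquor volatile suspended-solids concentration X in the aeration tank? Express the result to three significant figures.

Without decay, X = Y Q (S₀−S) θ_c / V = 0.633 × 1350 × (179 − 6.61) × 20.3 / 380 = 7870 mg/L.

X ≈ 7870 mg/L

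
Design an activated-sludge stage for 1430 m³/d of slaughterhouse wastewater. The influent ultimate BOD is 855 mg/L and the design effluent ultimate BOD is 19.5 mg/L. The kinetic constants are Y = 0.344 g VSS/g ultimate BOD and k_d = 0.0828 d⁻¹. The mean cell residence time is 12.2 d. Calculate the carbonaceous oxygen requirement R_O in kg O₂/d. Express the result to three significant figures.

Correct the yield for decay: Y_obs = Y/(1 + k_d θ_c) = 0.344 / (1 + 0.0828 × 12.2) = 0.344 / 2.010 = 0.1711.
Substrate removed = Q·(S₀ − S) = 1430 m³/d × (855 − 19.5) g/m³ = 1.19×10^6 g/d = 1195 kg/d.
Biomass synthesised: P_X = Y_obs × 1195 = 204.5 kg VSS/d.
Carbonaceous O₂ demand = substrate oxidised − cell-mass equivalent = 1195 − 1.42 × 204.5 = 904.4 kg O₂/d.

R_O ≈ 904 kg O₂/d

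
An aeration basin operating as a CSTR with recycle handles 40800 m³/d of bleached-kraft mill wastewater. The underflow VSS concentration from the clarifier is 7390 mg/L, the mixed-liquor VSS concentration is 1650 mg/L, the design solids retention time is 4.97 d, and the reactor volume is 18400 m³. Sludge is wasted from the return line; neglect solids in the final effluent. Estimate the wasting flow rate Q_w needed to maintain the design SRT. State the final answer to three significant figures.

Wasting from the return line (neglecting effluent solids): Q_w = V·X / (θ_c·X_r) = 18400 × 1650 / (4.97 × 7390) = 826.6 m³/d.

Q_w ≈ 827 m³/d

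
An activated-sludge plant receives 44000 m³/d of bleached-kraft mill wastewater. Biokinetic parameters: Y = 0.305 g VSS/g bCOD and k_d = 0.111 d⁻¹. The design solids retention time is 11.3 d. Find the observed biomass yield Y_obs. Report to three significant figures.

Y_obs ≈ 0.135 g VSS/g bCOD

The observed yield is Y_obs = Y/(1 + k_d·θ_c) = 0.305 / (1 + 0.111 × 11.3) = 0.305 / 2.254 = 0.1353 g VSS per g bCOD removed.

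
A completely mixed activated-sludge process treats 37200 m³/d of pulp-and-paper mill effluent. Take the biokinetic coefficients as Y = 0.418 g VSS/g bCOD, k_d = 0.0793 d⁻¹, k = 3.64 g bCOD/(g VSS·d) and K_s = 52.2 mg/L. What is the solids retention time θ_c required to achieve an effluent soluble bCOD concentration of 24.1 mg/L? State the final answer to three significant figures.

At the target effluent, Y k S/(K_s+S) = 0.418×3.64×24.1/76.30 = 0.4806 d⁻¹.
Then 1/θ_c = μ − k_d = 0.4806 − 0.0793 = 0.4013 d⁻¹, giving θ_c = 2.492 d.

θ_c ≈ 2.49 d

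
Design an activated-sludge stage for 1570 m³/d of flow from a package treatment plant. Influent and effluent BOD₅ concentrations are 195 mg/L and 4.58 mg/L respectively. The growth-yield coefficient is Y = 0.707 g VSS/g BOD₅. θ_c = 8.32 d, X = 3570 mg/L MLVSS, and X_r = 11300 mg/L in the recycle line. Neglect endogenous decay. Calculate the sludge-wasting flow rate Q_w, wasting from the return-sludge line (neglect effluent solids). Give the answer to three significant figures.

Biomass mass balance (decay neglected): V·X = Y·Q·(S₀ − S)·θ_c, so V = 0.707 × 1570 × (195 − 4.58) × 8.32 / 3570 = 492.6 m³.
Q_w = (V·X)/(θ_c X_r) = 492.6 × 3570 / (8.32 × 11300) = 18.70 m³/d.

Q_w ≈ 18.7 m³/d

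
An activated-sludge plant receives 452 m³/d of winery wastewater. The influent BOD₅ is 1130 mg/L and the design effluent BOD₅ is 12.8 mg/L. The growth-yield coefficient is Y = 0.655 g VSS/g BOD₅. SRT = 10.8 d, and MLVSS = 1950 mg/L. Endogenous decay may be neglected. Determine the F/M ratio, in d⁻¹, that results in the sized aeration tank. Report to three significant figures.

With k_d = 0 the design equation reduces to V = Y Q (S₀−S) θ_c / X = 0.655 × 452 × (1130 − 12.8) × 10.8 / 1950 = 1832 m³.
Food-to-microorganism ratio F/M = Q S₀ / (V X) = 452 × 1130 / (1832 × 1950) = 0.1430 d⁻¹.

F/M ≈ 0.143 d⁻¹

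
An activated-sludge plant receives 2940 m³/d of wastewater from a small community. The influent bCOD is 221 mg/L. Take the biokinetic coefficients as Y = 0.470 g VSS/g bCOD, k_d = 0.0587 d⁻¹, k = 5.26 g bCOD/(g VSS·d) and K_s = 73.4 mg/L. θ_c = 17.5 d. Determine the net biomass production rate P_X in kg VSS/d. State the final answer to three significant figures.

For a completely mixed reactor with recycle the Lawrence–McCarty relation gives S = K_s·(1 + k_d·θ_c) / [θ_c·(Y·k − k_d) − 1] = 73.4 × (1 + 0.0587 × 17.5) / [17.5 × (0.470 × 5.26 − 0.0587) − 1] = 148.8 / 41.24 = 3.608 mg/L.
Observed yield with endogenous decay: Y_obs = Y / (1 + k_d·θ_c) = 0.470 / (1 + 0.0587 × 17.5) = 0.470 / 2.027 = 0.2318 g VSS/g bCOD.
Q·(S₀ − S) = 2940 × (221 − 3.61) × 10⁻³ = 639.1 kg/d removed.
Biomass produced: P_X = Y_obs·Q·ΔS = 0.2318 × 639.1 ≈ 148.2 kg VSS/d.

P_X ≈ 148 kg VSS/d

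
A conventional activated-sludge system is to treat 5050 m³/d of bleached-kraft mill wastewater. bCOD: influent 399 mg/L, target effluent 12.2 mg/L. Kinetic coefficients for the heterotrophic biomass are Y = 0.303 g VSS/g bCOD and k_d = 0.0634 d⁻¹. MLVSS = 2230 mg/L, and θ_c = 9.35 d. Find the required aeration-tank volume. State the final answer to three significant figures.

Steady-state biomass mass balance: V·X·(1 + k_d·θ_c) = Y·Q·(S₀ − S)·θ_c, so V = 0.303 × 5050 × (399 − 12.2) × 9.35 / [2230 × (1 + 0.0634 × 9.35)] = 5.53×10^6 / 3552 = 1558 m³.

V ≈ 1560 m³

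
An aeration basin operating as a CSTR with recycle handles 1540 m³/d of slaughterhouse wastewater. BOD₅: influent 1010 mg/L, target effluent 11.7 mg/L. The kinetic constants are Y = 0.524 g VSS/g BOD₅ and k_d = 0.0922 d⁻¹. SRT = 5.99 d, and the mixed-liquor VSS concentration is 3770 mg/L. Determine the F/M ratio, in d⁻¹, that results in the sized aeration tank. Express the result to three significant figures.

F/M ≈ 0.500 d⁻¹

Rearranging the biomass balance for a CMAS with decay, V = Y·Q·ΔS·θ_c / [X·(1+k_d θ_c)] = 0.524 × 1540 × (1010 − 11.7) × 5.99 / [3770 × (1 + 0.0922 × 5.99)] = 4.83×10^6 / 5852 = 824.6 m³.
Food-to-microorganism ratio F/M = Q S₀ / (V X) = 1540 × 1010 / (824.6 × 3770) = 0.5003 d⁻¹.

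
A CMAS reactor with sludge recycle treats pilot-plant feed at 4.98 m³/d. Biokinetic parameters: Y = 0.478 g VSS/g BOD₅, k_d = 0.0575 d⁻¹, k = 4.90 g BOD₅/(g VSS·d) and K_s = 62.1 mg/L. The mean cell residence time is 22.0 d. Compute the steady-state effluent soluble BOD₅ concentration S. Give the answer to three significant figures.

S ≈ 2.86 mg/L

From the Monod/SRT balance for a CMAS, S = K_s·(1+k_d θ_c)/[θ_c·(Y k − k_d) − 1] = 62.1 × (1 + 0.0575 × 22.0) / [22.0 × (0.478 × 4.90 − 0.0575) − 1] = 140.7 / 49.26 = 2.855 mg/L.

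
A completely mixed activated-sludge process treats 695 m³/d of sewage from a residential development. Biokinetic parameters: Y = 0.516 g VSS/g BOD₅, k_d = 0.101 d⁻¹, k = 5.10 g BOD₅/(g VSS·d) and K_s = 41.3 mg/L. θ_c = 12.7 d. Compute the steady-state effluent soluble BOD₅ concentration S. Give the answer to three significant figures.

S ≈ 3.03 mg/L

From the Monod/SRT balance for a CMAS, S = K_s·(1+k_d θ_c)/[θ_c·(Y k − k_d) − 1] = 41.3 × (1 + 0.101 × 12.7) / [12.7 × (0.516 × 5.10 − 0.101) − 1] = 94.28 / 31.14 = 3.028 mg/L.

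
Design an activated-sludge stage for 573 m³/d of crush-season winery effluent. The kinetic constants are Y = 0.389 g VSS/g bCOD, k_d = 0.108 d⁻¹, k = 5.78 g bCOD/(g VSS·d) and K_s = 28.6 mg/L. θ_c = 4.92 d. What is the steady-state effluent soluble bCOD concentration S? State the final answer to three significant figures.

S ≈ 4.60 mg/L

For a completely mixed reactor with recycle the Lawrence–McCarty relation gives S = K_s·(1 + k_d·θ_c) / [θ_c·(Y·k − k_d) − 1] = 28.6 × (1 + 0.108 × 4.92) / [4.92 × (0.389 × 5.78 − 0.108) − 1] = 43.80 / 9.531 = 4.595 mg/L.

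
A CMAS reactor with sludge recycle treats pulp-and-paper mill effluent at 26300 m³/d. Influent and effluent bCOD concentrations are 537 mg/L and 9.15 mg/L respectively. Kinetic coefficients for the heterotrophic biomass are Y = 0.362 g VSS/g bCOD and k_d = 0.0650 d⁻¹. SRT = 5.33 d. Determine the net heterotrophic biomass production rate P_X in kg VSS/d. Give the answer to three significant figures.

P_X ≈ 3730 kg VSS/d

Y_obs = Y / (1 + k_d θ_c) = 0.362 / (1 + 0.0650 × 5.33) = 0.362 / 1.346 = 0.2689.
Mass of bCOD removed per day: Q(S₀ − S) = 26300 × 527.9 g/m³ = 13882 kg/d.
P_X = Y_obs · Q(S₀ − S) = 0.2689 × 13882 = 3732 kg VSS/d.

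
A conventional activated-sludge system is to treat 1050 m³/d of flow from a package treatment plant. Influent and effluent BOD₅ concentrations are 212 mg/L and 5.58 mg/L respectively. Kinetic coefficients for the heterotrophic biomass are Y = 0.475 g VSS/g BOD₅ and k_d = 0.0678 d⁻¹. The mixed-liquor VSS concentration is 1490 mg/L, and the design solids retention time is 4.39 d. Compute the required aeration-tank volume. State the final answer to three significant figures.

From the SRT design equation V = Y Q (S₀−S) θ_c / [X (1 + k_d θ_c)] = 0.475 × 1050 × (212 − 5.58) × 4.39 / [1490 × (1 + 0.0678 × 4.39)] = 4.52×10^5 / 1933 = 233.8 m³.

V ≈ 234 m³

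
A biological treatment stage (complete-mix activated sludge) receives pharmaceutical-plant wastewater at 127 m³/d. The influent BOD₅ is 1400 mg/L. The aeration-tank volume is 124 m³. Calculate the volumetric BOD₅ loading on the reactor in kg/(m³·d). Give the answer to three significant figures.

Applied BOD₅ load per unit volume = Q·S₀/V = (127 × 1400/1000)/124.0 = 1.434 kg BOD₅·m⁻³·d⁻¹.

L_v ≈ 1.43 kg BOD₅/(m³·d)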